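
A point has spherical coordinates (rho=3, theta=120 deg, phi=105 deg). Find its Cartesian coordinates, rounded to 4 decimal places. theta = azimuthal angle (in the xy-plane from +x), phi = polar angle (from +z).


x = 3 * sin(105) * cos(120) = -1.4489
y = 3 * sin(105) * sin(120) = 2.5095
z = 3 * cos(105) = -0.7765

(-1.4489, 2.5095, -0.7765)


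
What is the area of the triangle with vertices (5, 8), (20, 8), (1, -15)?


Area = |x1(y2-y3) + x2(y3-y1) + x3(y1-y2)| / 2
= |5*(8--15) + 20*(-15-8) + 1*(8-8)| / 2
= 172.5

172.5


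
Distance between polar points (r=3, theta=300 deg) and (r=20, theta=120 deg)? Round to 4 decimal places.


d = sqrt(r1^2 + r2^2 - 2*r1*r2*cos(t2-t1))
d = sqrt(3^2 + 20^2 - 2*3*20*cos(120-300)) = 23

23


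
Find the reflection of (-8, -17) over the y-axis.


Reflection across y-axis: (x, y) -> (-x, y)
(-8, -17) -> (8, -17)

(8, -17)


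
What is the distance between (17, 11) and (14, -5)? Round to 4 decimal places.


d = sqrt((14-17)^2 + (-5-11)^2) = 16.2788

16.2788


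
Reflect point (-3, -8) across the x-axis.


Reflection across x-axis: (x, y) -> (x, -y)
(-3, -8) -> (-3, 8)

(-3, 8)


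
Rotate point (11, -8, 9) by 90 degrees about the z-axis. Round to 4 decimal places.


x' = 11*cos(90) - -8*sin(90) = 8
y' = 11*sin(90) + -8*cos(90) = 11
z' = 9

(8, 11, 9)


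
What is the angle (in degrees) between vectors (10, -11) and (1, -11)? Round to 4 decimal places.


dot = 10*1 + -11*-11 = 131
|u| = 14.8661, |v| = 11.0454
cos(angle) = 0.7978
angle = 37.0793 degrees

37.0793 degrees


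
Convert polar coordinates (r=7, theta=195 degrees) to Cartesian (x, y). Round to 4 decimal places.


x = 7 * cos(195) = -6.7615
y = 7 * sin(195) = -1.8117

(-6.7615, -1.8117)


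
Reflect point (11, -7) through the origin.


Reflection through origin: (x, y) -> (-x, -y)
(11, -7) -> (-11, 7)

(-11, 7)


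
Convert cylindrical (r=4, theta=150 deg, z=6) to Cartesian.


x = 4 * cos(150) = -3.4641
y = 4 * sin(150) = 2
z = 6

(-3.4641, 2, 6)


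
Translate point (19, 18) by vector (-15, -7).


Translation: (x+dx, y+dy) = (19+-15, 18+-7) = (4, 11)

(4, 11)


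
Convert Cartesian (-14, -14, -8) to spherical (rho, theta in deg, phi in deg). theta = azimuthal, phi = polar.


rho = sqrt((-14)^2 + (-14)^2 + (-8)^2) = 21.3542
theta = atan2(-14, -14) = 225 deg
phi = acos(-8/21.3542) = 112.0017 deg

rho = 21.3542, theta = 225 deg, phi = 112.0017 deg


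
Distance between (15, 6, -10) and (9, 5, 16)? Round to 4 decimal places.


d = sqrt((9-15)^2 + (5-6)^2 + (16--10)^2) = 26.7021

26.7021


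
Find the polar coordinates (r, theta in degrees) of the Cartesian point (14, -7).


r = sqrt(14^2 + (-7)^2) = 15.6525
theta = atan2(-7, 14) = 333.4349 degrees

r = 15.6525, theta = 333.4349 degrees


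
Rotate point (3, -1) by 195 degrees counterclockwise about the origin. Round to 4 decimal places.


x' = 3*cos(195) - -1*sin(195) = -3.1566
y' = 3*sin(195) + -1*cos(195) = 0.1895

(-3.1566, 0.1895)


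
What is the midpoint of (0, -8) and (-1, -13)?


Midpoint = ((0+-1)/2, (-8+-13)/2) = (-0.5, -10.5)

(-0.5, -10.5)


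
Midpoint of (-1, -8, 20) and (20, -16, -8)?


Midpoint = ((-1+20)/2, (-8+-16)/2, (20+-8)/2) = (9.5, -12, 6)

(9.5, -12, 6)


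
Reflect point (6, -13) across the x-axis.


Reflection across x-axis: (x, y) -> (x, -y)
(6, -13) -> (6, 13)

(6, 13)


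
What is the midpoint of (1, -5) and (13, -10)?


Midpoint = ((1+13)/2, (-5+-10)/2) = (7, -7.5)

(7, -7.5)


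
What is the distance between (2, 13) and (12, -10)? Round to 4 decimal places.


d = sqrt((12-2)^2 + (-10-13)^2) = 25.0799

25.0799


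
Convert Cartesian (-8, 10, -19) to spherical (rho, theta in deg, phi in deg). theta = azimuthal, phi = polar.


rho = sqrt((-8)^2 + 10^2 + (-19)^2) = 22.9129
theta = atan2(10, -8) = 128.6598 deg
phi = acos(-19/22.9129) = 146.0195 deg

rho = 22.9129, theta = 128.6598 deg, phi = 146.0195 deg


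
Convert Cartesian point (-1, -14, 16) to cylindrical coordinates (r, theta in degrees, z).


r = sqrt((-1)^2 + (-14)^2) = 14.0357
theta = atan2(-14, -1) = 265.9144 deg
z = 16

r = 14.0357, theta = 265.9144 deg, z = 16


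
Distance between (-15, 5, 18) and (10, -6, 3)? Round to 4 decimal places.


d = sqrt((10--15)^2 + (-6-5)^2 + (3-18)^2) = 31.1609

31.1609


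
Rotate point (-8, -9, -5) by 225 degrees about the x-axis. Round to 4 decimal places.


x' = -8
y' = -9*cos(225) - -5*sin(225) = 2.8284
z' = -9*sin(225) + -5*cos(225) = 9.8995

(-8, 2.8284, 9.8995)


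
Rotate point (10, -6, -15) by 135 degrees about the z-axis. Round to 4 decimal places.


x' = 10*cos(135) - -6*sin(135) = -2.8284
y' = 10*sin(135) + -6*cos(135) = 11.3137
z' = -15

(-2.8284, 11.3137, -15)


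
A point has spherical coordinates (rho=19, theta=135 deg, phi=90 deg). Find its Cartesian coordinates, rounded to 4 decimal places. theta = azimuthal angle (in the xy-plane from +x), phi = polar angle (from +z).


x = 19 * sin(90) * cos(135) = -13.435
y = 19 * sin(90) * sin(135) = 13.435
z = 19 * cos(90) = 0

(-13.435, 13.435, 0)


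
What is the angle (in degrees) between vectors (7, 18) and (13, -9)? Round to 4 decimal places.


dot = 7*13 + 18*-9 = -71
|u| = 19.3132, |v| = 15.8114
cos(angle) = -0.2325
angle = 103.4446 degrees

103.4446 degrees


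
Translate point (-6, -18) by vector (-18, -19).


Translation: (x+dx, y+dy) = (-6+-18, -18+-19) = (-24, -37)

(-24, -37)


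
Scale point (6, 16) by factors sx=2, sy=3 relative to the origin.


Scaling: (x*sx, y*sy) = (6*2, 16*3) = (12, 48)

(12, 48)


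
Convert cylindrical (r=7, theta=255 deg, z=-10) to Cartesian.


x = 7 * cos(255) = -1.8117
y = 7 * sin(255) = -6.7615
z = -10

(-1.8117, -6.7615, -10)


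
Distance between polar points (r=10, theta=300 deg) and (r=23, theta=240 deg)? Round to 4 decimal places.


d = sqrt(r1^2 + r2^2 - 2*r1*r2*cos(t2-t1))
d = sqrt(10^2 + 23^2 - 2*10*23*cos(240-300)) = 19.975

19.975


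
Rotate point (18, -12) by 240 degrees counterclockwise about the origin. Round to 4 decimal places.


x' = 18*cos(240) - -12*sin(240) = -19.3923
y' = 18*sin(240) + -12*cos(240) = -9.5885

(-19.3923, -9.5885)


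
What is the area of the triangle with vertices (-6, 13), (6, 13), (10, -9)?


Area = |x1(y2-y3) + x2(y3-y1) + x3(y1-y2)| / 2
= |-6*(13--9) + 6*(-9-13) + 10*(13-13)| / 2
= 132

132


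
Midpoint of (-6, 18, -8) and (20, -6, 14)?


Midpoint = ((-6+20)/2, (18+-6)/2, (-8+14)/2) = (7, 6, 3)

(7, 6, 3)


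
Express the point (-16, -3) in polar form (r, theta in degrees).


r = sqrt((-16)^2 + (-3)^2) = 16.2788
theta = atan2(-3, -16) = 190.6197 degrees

r = 16.2788, theta = 190.6197 degrees


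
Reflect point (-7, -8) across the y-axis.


Reflection across y-axis: (x, y) -> (-x, y)
(-7, -8) -> (7, -8)

(7, -8)


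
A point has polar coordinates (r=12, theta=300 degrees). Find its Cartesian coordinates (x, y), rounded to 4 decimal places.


x = 12 * cos(300) = 6
y = 12 * sin(300) = -10.3923

(6, -10.3923)


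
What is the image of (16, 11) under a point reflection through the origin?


Reflection through origin: (x, y) -> (-x, -y)
(16, 11) -> (-16, -11)

(-16, -11)


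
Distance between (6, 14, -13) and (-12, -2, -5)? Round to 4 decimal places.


d = sqrt((-12-6)^2 + (-2-14)^2 + (-5--13)^2) = 25.3772

25.3772


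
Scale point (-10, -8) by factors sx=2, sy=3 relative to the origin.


Scaling: (x*sx, y*sy) = (-10*2, -8*3) = (-20, -24)

(-20, -24)


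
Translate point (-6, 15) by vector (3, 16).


Translation: (x+dx, y+dy) = (-6+3, 15+16) = (-3, 31)

(-3, 31)


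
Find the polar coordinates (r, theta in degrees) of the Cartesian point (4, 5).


r = sqrt(4^2 + 5^2) = 6.4031
theta = atan2(5, 4) = 51.3402 degrees

r = 6.4031, theta = 51.3402 degrees


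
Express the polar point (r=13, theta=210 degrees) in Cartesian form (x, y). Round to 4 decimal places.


x = 13 * cos(210) = -11.2583
y = 13 * sin(210) = -6.5

(-11.2583, -6.5)


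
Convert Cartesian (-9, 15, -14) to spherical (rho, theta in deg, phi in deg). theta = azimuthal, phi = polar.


rho = sqrt((-9)^2 + 15^2 + (-14)^2) = 22.4054
theta = atan2(15, -9) = 120.9638 deg
phi = acos(-14/22.4054) = 128.6712 deg

rho = 22.4054, theta = 120.9638 deg, phi = 128.6712 deg


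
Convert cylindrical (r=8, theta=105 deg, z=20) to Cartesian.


x = 8 * cos(105) = -2.0706
y = 8 * sin(105) = 7.7274
z = 20

(-2.0706, 7.7274, 20)


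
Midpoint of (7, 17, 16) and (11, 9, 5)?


Midpoint = ((7+11)/2, (17+9)/2, (16+5)/2) = (9, 13, 10.5)

(9, 13, 10.5)


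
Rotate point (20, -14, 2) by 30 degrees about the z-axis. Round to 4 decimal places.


x' = 20*cos(30) - -14*sin(30) = 24.3205
y' = 20*sin(30) + -14*cos(30) = -2.1244
z' = 2

(24.3205, -2.1244, 2)


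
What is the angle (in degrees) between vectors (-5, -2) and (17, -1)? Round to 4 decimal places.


dot = -5*17 + -2*-1 = -83
|u| = 5.3852, |v| = 17.0294
cos(angle) = -0.9051
angle = 154.8321 degrees

154.8321 degrees


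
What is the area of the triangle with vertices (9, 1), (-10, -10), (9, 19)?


Area = |x1(y2-y3) + x2(y3-y1) + x3(y1-y2)| / 2
= |9*(-10-19) + -10*(19-1) + 9*(1--10)| / 2
= 171

171


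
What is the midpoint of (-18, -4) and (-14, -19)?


Midpoint = ((-18+-14)/2, (-4+-19)/2) = (-16, -11.5)

(-16, -11.5)


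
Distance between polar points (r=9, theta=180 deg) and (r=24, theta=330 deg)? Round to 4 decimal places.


d = sqrt(r1^2 + r2^2 - 2*r1*r2*cos(t2-t1))
d = sqrt(9^2 + 24^2 - 2*9*24*cos(330-180)) = 32.1111

32.1111


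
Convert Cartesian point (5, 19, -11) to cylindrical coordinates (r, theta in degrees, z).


r = sqrt(5^2 + 19^2) = 19.6469
theta = atan2(19, 5) = 75.2564 deg
z = -11

r = 19.6469, theta = 75.2564 deg, z = -11


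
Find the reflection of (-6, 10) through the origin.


Reflection through origin: (x, y) -> (-x, -y)
(-6, 10) -> (6, -10)

(6, -10)


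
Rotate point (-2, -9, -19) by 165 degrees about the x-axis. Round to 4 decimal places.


x' = -2
y' = -9*cos(165) - -19*sin(165) = 13.6109
z' = -9*sin(165) + -19*cos(165) = 16.0232

(-2, 13.6109, 16.0232)


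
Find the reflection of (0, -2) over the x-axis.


Reflection across x-axis: (x, y) -> (x, -y)
(0, -2) -> (0, 2)

(0, 2)


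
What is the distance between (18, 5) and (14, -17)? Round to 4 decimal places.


d = sqrt((14-18)^2 + (-17-5)^2) = 22.3607

22.3607


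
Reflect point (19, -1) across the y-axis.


Reflection across y-axis: (x, y) -> (-x, y)
(19, -1) -> (-19, -1)

(-19, -1)


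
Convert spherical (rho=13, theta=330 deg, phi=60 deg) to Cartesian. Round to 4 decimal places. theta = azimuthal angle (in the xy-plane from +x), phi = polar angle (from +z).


x = 13 * sin(60) * cos(330) = 9.75
y = 13 * sin(60) * sin(330) = -5.6292
z = 13 * cos(60) = 6.5

(9.75, -5.6292, 6.5)


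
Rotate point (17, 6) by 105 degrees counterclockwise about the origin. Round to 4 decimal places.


x' = 17*cos(105) - 6*sin(105) = -10.1955
y' = 17*sin(105) + 6*cos(105) = 14.8678

(-10.1955, 14.8678)


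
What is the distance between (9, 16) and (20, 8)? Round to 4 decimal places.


d = sqrt((20-9)^2 + (8-16)^2) = 13.6015

13.6015


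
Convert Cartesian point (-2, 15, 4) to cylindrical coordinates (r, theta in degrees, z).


r = sqrt((-2)^2 + 15^2) = 15.1327
theta = atan2(15, -2) = 97.5946 deg
z = 4

r = 15.1327, theta = 97.5946 deg, z = 4


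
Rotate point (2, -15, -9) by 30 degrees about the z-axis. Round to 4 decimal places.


x' = 2*cos(30) - -15*sin(30) = 9.2321
y' = 2*sin(30) + -15*cos(30) = -11.9904
z' = -9

(9.2321, -11.9904, -9)


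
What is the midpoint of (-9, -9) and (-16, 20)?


Midpoint = ((-9+-16)/2, (-9+20)/2) = (-12.5, 5.5)

(-12.5, 5.5)


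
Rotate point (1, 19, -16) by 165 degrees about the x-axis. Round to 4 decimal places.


x' = 1
y' = 19*cos(165) - -16*sin(165) = -14.2115
z' = 19*sin(165) + -16*cos(165) = 20.3724

(1, -14.2115, 20.3724)


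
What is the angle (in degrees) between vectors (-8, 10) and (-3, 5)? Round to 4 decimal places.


dot = -8*-3 + 10*5 = 74
|u| = 12.8062, |v| = 5.831
cos(angle) = 0.991
angle = 7.6961 degrees

7.6961 degrees


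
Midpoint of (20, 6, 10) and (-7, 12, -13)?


Midpoint = ((20+-7)/2, (6+12)/2, (10+-13)/2) = (6.5, 9, -1.5)

(6.5, 9, -1.5)


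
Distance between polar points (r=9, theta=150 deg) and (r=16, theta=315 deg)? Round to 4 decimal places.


d = sqrt(r1^2 + r2^2 - 2*r1*r2*cos(t2-t1))
d = sqrt(9^2 + 16^2 - 2*9*16*cos(315-150)) = 24.803

24.803


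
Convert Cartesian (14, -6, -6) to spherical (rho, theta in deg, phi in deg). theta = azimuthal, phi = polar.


rho = sqrt(14^2 + (-6)^2 + (-6)^2) = 16.3707
theta = atan2(-6, 14) = 336.8014 deg
phi = acos(-6/16.3707) = 111.5004 deg

rho = 16.3707, theta = 336.8014 deg, phi = 111.5004 deg


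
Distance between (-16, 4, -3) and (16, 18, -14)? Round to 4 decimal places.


d = sqrt((16--16)^2 + (18-4)^2 + (-14--3)^2) = 36.6197

36.6197


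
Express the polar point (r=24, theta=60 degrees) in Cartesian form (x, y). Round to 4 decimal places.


x = 24 * cos(60) = 12
y = 24 * sin(60) = 20.7846

(12, 20.7846)


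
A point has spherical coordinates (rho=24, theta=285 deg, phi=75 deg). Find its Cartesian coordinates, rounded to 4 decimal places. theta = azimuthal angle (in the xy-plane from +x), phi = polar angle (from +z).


x = 24 * sin(75) * cos(285) = 6
y = 24 * sin(75) * sin(285) = -22.3923
z = 24 * cos(75) = 6.2117

(6, -22.3923, 6.2117)


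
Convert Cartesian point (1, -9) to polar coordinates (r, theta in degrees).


r = sqrt(1^2 + (-9)^2) = 9.0554
theta = atan2(-9, 1) = 276.3402 degrees

r = 9.0554, theta = 276.3402 degrees


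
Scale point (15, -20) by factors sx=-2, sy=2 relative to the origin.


Scaling: (x*sx, y*sy) = (15*-2, -20*2) = (-30, -40)

(-30, -40)


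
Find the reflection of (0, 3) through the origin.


Reflection through origin: (x, y) -> (-x, -y)
(0, 3) -> (0, -3)

(0, -3)


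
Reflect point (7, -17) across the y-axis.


Reflection across y-axis: (x, y) -> (-x, y)
(7, -17) -> (-7, -17)

(-7, -17)


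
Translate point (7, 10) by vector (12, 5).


Translation: (x+dx, y+dy) = (7+12, 10+5) = (19, 15)

(19, 15)


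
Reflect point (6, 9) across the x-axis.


Reflection across x-axis: (x, y) -> (x, -y)
(6, 9) -> (6, -9)

(6, -9)


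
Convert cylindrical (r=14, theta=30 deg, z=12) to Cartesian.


x = 14 * cos(30) = 12.1244
y = 14 * sin(30) = 7
z = 12

(12.1244, 7, 12)


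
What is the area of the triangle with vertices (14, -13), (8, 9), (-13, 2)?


Area = |x1(y2-y3) + x2(y3-y1) + x3(y1-y2)| / 2
= |14*(9-2) + 8*(2--13) + -13*(-13-9)| / 2
= 252

252


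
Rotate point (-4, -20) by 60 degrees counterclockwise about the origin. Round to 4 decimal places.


x' = -4*cos(60) - -20*sin(60) = 15.3205
y' = -4*sin(60) + -20*cos(60) = -13.4641

(15.3205, -13.4641)


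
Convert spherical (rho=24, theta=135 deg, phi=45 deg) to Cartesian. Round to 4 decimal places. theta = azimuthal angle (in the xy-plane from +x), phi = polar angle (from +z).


x = 24 * sin(45) * cos(135) = -12
y = 24 * sin(45) * sin(135) = 12
z = 24 * cos(45) = 16.9706

(-12, 12, 16.9706)


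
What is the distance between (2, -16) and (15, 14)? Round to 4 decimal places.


d = sqrt((15-2)^2 + (14--16)^2) = 32.6956

32.6956


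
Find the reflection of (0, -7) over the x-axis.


Reflection across x-axis: (x, y) -> (x, -y)
(0, -7) -> (0, 7)

(0, 7)


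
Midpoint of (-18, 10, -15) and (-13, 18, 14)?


Midpoint = ((-18+-13)/2, (10+18)/2, (-15+14)/2) = (-15.5, 14, -0.5)

(-15.5, 14, -0.5)


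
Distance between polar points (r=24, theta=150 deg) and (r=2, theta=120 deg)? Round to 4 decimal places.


d = sqrt(r1^2 + r2^2 - 2*r1*r2*cos(t2-t1))
d = sqrt(24^2 + 2^2 - 2*24*2*cos(120-150)) = 22.2904

22.2904


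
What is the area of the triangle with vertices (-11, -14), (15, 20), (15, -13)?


Area = |x1(y2-y3) + x2(y3-y1) + x3(y1-y2)| / 2
= |-11*(20--13) + 15*(-13--14) + 15*(-14-20)| / 2
= 429

429


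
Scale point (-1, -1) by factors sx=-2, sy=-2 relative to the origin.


Scaling: (x*sx, y*sy) = (-1*-2, -1*-2) = (2, 2)

(2, 2)


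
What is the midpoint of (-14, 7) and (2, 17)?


Midpoint = ((-14+2)/2, (7+17)/2) = (-6, 12)

(-6, 12)


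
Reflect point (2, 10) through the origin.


Reflection through origin: (x, y) -> (-x, -y)
(2, 10) -> (-2, -10)

(-2, -10)


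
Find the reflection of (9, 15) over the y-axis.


Reflection across y-axis: (x, y) -> (-x, y)
(9, 15) -> (-9, 15)

(-9, 15)


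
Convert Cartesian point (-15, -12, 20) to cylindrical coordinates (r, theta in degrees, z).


r = sqrt((-15)^2 + (-12)^2) = 19.2094
theta = atan2(-12, -15) = 218.6598 deg
z = 20

r = 19.2094, theta = 218.6598 deg, z = 20


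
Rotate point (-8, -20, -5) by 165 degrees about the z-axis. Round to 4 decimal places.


x' = -8*cos(165) - -20*sin(165) = 12.9038
y' = -8*sin(165) + -20*cos(165) = 17.248
z' = -5

(12.9038, 17.248, -5)


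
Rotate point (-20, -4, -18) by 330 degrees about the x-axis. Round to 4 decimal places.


x' = -20
y' = -4*cos(330) - -18*sin(330) = -12.4641
z' = -4*sin(330) + -18*cos(330) = -13.5885

(-20, -12.4641, -13.5885)


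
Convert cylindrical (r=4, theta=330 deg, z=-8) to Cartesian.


x = 4 * cos(330) = 3.4641
y = 4 * sin(330) = -2
z = -8

(3.4641, -2, -8)


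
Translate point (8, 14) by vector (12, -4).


Translation: (x+dx, y+dy) = (8+12, 14+-4) = (20, 10)

(20, 10)


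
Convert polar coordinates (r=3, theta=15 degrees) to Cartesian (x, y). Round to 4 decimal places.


x = 3 * cos(15) = 2.8978
y = 3 * sin(15) = 0.7765

(2.8978, 0.7765)


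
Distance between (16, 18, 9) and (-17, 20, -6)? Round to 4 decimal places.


d = sqrt((-17-16)^2 + (20-18)^2 + (-6-9)^2) = 36.3043

36.3043


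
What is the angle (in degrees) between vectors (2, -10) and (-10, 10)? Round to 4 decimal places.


dot = 2*-10 + -10*10 = -120
|u| = 10.198, |v| = 14.1421
cos(angle) = -0.8321
angle = 146.3099 degrees

146.3099 degrees


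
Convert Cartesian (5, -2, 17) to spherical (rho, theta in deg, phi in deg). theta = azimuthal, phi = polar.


rho = sqrt(5^2 + (-2)^2 + 17^2) = 17.8326
theta = atan2(-2, 5) = 338.1986 deg
phi = acos(17/17.8326) = 17.5769 deg

rho = 17.8326, theta = 338.1986 deg, phi = 17.5769 deg


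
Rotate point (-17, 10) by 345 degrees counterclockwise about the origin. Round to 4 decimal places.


x' = -17*cos(345) - 10*sin(345) = -13.8325
y' = -17*sin(345) + 10*cos(345) = 14.0592

(-13.8325, 14.0592)


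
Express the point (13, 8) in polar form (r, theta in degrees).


r = sqrt(13^2 + 8^2) = 15.2643
theta = atan2(8, 13) = 31.6075 degrees

r = 15.2643, theta = 31.6075 degrees


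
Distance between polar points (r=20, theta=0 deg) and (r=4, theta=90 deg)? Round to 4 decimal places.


d = sqrt(r1^2 + r2^2 - 2*r1*r2*cos(t2-t1))
d = sqrt(20^2 + 4^2 - 2*20*4*cos(90-0)) = 20.3961

20.3961


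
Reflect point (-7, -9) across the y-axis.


Reflection across y-axis: (x, y) -> (-x, y)
(-7, -9) -> (7, -9)

(7, -9)


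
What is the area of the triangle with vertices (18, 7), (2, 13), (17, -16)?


Area = |x1(y2-y3) + x2(y3-y1) + x3(y1-y2)| / 2
= |18*(13--16) + 2*(-16-7) + 17*(7-13)| / 2
= 187

187


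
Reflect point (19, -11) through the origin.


Reflection through origin: (x, y) -> (-x, -y)
(19, -11) -> (-19, 11)

(-19, 11)


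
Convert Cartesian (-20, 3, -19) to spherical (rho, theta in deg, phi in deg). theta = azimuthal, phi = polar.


rho = sqrt((-20)^2 + 3^2 + (-19)^2) = 27.7489
theta = atan2(3, -20) = 171.4692 deg
phi = acos(-19/27.7489) = 133.213 deg

rho = 27.7489, theta = 171.4692 deg, phi = 133.213 deg


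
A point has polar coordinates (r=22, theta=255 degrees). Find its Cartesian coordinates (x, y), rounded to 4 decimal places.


x = 22 * cos(255) = -5.694
y = 22 * sin(255) = -21.2504

(-5.694, -21.2504)


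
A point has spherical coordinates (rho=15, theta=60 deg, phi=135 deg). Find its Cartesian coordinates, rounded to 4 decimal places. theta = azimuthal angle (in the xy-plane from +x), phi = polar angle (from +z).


x = 15 * sin(135) * cos(60) = 5.3033
y = 15 * sin(135) * sin(60) = 9.1856
z = 15 * cos(135) = -10.6066

(5.3033, 9.1856, -10.6066)


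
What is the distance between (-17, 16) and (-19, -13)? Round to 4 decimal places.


d = sqrt((-19--17)^2 + (-13-16)^2) = 29.0689

29.0689


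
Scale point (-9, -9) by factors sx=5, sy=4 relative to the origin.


Scaling: (x*sx, y*sy) = (-9*5, -9*4) = (-45, -36)

(-45, -36)


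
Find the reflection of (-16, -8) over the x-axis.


Reflection across x-axis: (x, y) -> (x, -y)
(-16, -8) -> (-16, 8)

(-16, 8)


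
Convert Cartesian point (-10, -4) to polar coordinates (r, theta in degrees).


r = sqrt((-10)^2 + (-4)^2) = 10.7703
theta = atan2(-4, -10) = 201.8014 degrees

r = 10.7703, theta = 201.8014 degrees


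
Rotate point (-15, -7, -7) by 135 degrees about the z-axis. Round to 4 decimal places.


x' = -15*cos(135) - -7*sin(135) = 15.5563
y' = -15*sin(135) + -7*cos(135) = -5.6569
z' = -7

(15.5563, -5.6569, -7)


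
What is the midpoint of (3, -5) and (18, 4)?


Midpoint = ((3+18)/2, (-5+4)/2) = (10.5, -0.5)

(10.5, -0.5)


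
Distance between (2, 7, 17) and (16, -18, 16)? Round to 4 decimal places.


d = sqrt((16-2)^2 + (-18-7)^2 + (16-17)^2) = 28.6705

28.6705


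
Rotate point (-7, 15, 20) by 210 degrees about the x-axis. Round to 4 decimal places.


x' = -7
y' = 15*cos(210) - 20*sin(210) = -2.9904
z' = 15*sin(210) + 20*cos(210) = -24.8205

(-7, -2.9904, -24.8205)


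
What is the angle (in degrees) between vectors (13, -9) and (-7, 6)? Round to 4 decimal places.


dot = 13*-7 + -9*6 = -145
|u| = 15.8114, |v| = 9.2195
cos(angle) = -0.9947
angle = 174.0939 degrees

174.0939 degrees


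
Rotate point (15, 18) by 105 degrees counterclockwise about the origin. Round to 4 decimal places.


x' = 15*cos(105) - 18*sin(105) = -21.269
y' = 15*sin(105) + 18*cos(105) = 9.8301

(-21.269, 9.8301)


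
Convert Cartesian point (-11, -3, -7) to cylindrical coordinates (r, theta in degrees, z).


r = sqrt((-11)^2 + (-3)^2) = 11.4018
theta = atan2(-3, -11) = 195.2551 deg
z = -7

r = 11.4018, theta = 195.2551 deg, z = -7


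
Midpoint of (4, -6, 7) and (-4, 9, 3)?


Midpoint = ((4+-4)/2, (-6+9)/2, (7+3)/2) = (0, 1.5, 5)

(0, 1.5, 5)


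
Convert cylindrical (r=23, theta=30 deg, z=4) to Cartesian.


x = 23 * cos(30) = 19.9186
y = 23 * sin(30) = 11.5
z = 4

(19.9186, 11.5, 4)


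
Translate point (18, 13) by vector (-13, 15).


Translation: (x+dx, y+dy) = (18+-13, 13+15) = (5, 28)

(5, 28)


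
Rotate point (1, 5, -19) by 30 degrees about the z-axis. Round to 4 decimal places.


x' = 1*cos(30) - 5*sin(30) = -1.634
y' = 1*sin(30) + 5*cos(30) = 4.8301
z' = -19

(-1.634, 4.8301, -19)


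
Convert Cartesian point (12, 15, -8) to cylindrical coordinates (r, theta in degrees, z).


r = sqrt(12^2 + 15^2) = 19.2094
theta = atan2(15, 12) = 51.3402 deg
z = -8

r = 19.2094, theta = 51.3402 deg, z = -8


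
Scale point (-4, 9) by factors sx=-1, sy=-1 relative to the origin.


Scaling: (x*sx, y*sy) = (-4*-1, 9*-1) = (4, -9)

(4, -9)


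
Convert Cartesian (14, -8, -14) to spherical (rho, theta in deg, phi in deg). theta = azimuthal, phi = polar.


rho = sqrt(14^2 + (-8)^2 + (-14)^2) = 21.3542
theta = atan2(-8, 14) = 330.2551 deg
phi = acos(-14/21.3542) = 130.9659 deg

rho = 21.3542, theta = 330.2551 deg, phi = 130.9659 deg


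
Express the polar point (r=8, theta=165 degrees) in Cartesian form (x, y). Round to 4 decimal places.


x = 8 * cos(165) = -7.7274
y = 8 * sin(165) = 2.0706

(-7.7274, 2.0706)


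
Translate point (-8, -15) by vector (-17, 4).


Translation: (x+dx, y+dy) = (-8+-17, -15+4) = (-25, -11)

(-25, -11)


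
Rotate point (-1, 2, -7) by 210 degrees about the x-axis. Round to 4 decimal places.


x' = -1
y' = 2*cos(210) - -7*sin(210) = -5.2321
z' = 2*sin(210) + -7*cos(210) = 5.0622

(-1, -5.2321, 5.0622)


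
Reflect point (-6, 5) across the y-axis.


Reflection across y-axis: (x, y) -> (-x, y)
(-6, 5) -> (6, 5)

(6, 5)


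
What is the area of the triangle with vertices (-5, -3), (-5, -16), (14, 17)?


Area = |x1(y2-y3) + x2(y3-y1) + x3(y1-y2)| / 2
= |-5*(-16-17) + -5*(17--3) + 14*(-3--16)| / 2
= 123.5

123.5


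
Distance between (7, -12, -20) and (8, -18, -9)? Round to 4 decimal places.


d = sqrt((8-7)^2 + (-18--12)^2 + (-9--20)^2) = 12.5698

12.5698


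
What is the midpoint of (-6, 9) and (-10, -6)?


Midpoint = ((-6+-10)/2, (9+-6)/2) = (-8, 1.5)

(-8, 1.5)


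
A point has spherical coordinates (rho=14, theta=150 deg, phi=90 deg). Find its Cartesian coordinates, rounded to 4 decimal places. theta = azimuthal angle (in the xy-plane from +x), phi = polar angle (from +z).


x = 14 * sin(90) * cos(150) = -12.1244
y = 14 * sin(90) * sin(150) = 7
z = 14 * cos(90) = 0

(-12.1244, 7, 0)


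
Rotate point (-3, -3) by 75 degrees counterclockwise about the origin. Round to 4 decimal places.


x' = -3*cos(75) - -3*sin(75) = 2.1213
y' = -3*sin(75) + -3*cos(75) = -3.6742

(2.1213, -3.6742)


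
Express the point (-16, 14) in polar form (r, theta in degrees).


r = sqrt((-16)^2 + 14^2) = 21.2603
theta = atan2(14, -16) = 138.8141 degrees

r = 21.2603, theta = 138.8141 degrees


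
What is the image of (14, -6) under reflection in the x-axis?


Reflection across x-axis: (x, y) -> (x, -y)
(14, -6) -> (14, 6)

(14, 6)


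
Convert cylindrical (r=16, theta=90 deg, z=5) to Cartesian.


x = 16 * cos(90) = 0
y = 16 * sin(90) = 16
z = 5

(0, 16, 5)


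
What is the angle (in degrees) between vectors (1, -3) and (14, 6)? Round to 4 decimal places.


dot = 1*14 + -3*6 = -4
|u| = 3.1623, |v| = 15.2315
cos(angle) = -0.083
angle = 94.7636 degrees

94.7636 degrees


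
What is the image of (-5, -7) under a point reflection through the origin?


Reflection through origin: (x, y) -> (-x, -y)
(-5, -7) -> (5, 7)

(5, 7)


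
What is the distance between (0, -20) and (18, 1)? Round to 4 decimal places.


d = sqrt((18-0)^2 + (1--20)^2) = 27.6586

27.6586


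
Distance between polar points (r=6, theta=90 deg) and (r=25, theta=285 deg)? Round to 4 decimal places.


d = sqrt(r1^2 + r2^2 - 2*r1*r2*cos(t2-t1))
d = sqrt(6^2 + 25^2 - 2*6*25*cos(285-90)) = 30.8347

30.8347


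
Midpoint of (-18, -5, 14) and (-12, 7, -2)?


Midpoint = ((-18+-12)/2, (-5+7)/2, (14+-2)/2) = (-15, 1, 6)

(-15, 1, 6)


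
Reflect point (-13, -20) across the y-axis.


Reflection across y-axis: (x, y) -> (-x, y)
(-13, -20) -> (13, -20)

(13, -20)


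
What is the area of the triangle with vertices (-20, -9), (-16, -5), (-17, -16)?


Area = |x1(y2-y3) + x2(y3-y1) + x3(y1-y2)| / 2
= |-20*(-5--16) + -16*(-16--9) + -17*(-9--5)| / 2
= 20

20


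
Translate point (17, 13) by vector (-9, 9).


Translation: (x+dx, y+dy) = (17+-9, 13+9) = (8, 22)

(8, 22)


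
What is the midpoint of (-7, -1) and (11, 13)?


Midpoint = ((-7+11)/2, (-1+13)/2) = (2, 6)

(2, 6)


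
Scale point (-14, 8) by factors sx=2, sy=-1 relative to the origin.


Scaling: (x*sx, y*sy) = (-14*2, 8*-1) = (-28, -8)

(-28, -8)


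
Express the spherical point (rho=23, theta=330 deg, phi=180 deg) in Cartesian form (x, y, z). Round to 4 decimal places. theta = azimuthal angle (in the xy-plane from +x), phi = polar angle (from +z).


x = 23 * sin(180) * cos(330) = 0
y = 23 * sin(180) * sin(330) = 0
z = 23 * cos(180) = -23

(0, 0, -23)


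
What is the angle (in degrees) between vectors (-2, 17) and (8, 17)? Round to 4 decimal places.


dot = -2*8 + 17*17 = 273
|u| = 17.1172, |v| = 18.7883
cos(angle) = 0.8489
angle = 31.911 degrees

31.911 degrees


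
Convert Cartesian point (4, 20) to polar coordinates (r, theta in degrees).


r = sqrt(4^2 + 20^2) = 20.3961
theta = atan2(20, 4) = 78.6901 degrees

r = 20.3961, theta = 78.6901 degrees


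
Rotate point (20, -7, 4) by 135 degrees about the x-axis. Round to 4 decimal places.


x' = 20
y' = -7*cos(135) - 4*sin(135) = 2.1213
z' = -7*sin(135) + 4*cos(135) = -7.7782

(20, 2.1213, -7.7782)


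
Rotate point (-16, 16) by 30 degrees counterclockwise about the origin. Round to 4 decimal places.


x' = -16*cos(30) - 16*sin(30) = -21.8564
y' = -16*sin(30) + 16*cos(30) = 5.8564

(-21.8564, 5.8564)


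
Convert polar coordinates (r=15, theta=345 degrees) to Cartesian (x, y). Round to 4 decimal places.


x = 15 * cos(345) = 14.4889
y = 15 * sin(345) = -3.8823

(14.4889, -3.8823)


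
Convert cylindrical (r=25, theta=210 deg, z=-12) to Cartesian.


x = 25 * cos(210) = -21.6506
y = 25 * sin(210) = -12.5
z = -12

(-21.6506, -12.5, -12)


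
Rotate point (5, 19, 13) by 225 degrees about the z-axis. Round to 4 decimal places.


x' = 5*cos(225) - 19*sin(225) = 9.8995
y' = 5*sin(225) + 19*cos(225) = -16.9706
z' = 13

(9.8995, -16.9706, 13)


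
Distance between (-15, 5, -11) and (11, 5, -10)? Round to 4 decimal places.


d = sqrt((11--15)^2 + (5-5)^2 + (-10--11)^2) = 26.0192

26.0192


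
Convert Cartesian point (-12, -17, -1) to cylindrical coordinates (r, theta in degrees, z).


r = sqrt((-12)^2 + (-17)^2) = 20.8087
theta = atan2(-17, -12) = 234.7824 deg
z = -1

r = 20.8087, theta = 234.7824 deg, z = -1


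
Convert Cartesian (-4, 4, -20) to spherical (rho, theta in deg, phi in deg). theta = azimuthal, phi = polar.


rho = sqrt((-4)^2 + 4^2 + (-20)^2) = 20.7846
theta = atan2(4, -4) = 135 deg
phi = acos(-20/20.7846) = 164.2068 deg

rho = 20.7846, theta = 135 deg, phi = 164.2068 deg


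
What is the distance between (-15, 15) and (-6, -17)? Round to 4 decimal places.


d = sqrt((-6--15)^2 + (-17-15)^2) = 33.2415

33.2415


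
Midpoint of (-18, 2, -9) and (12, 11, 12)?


Midpoint = ((-18+12)/2, (2+11)/2, (-9+12)/2) = (-3, 6.5, 1.5)

(-3, 6.5, 1.5)


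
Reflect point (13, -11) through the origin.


Reflection through origin: (x, y) -> (-x, -y)
(13, -11) -> (-13, 11)

(-13, 11)


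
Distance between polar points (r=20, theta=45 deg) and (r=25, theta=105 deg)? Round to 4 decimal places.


d = sqrt(r1^2 + r2^2 - 2*r1*r2*cos(t2-t1))
d = sqrt(20^2 + 25^2 - 2*20*25*cos(105-45)) = 22.9129

22.9129


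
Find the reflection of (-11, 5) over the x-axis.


Reflection across x-axis: (x, y) -> (x, -y)
(-11, 5) -> (-11, -5)

(-11, -5)


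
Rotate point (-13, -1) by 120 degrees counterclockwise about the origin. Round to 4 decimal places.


x' = -13*cos(120) - -1*sin(120) = 7.366
y' = -13*sin(120) + -1*cos(120) = -10.7583

(7.366, -10.7583)


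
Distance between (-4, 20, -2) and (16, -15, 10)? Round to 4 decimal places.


d = sqrt((16--4)^2 + (-15-20)^2 + (10--2)^2) = 42.0595

42.0595


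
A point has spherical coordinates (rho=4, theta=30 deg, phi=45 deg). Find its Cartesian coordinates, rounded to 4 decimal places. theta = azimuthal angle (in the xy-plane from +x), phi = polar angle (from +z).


x = 4 * sin(45) * cos(30) = 2.4495
y = 4 * sin(45) * sin(30) = 1.4142
z = 4 * cos(45) = 2.8284

(2.4495, 1.4142, 2.8284)


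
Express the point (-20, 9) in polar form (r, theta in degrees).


r = sqrt((-20)^2 + 9^2) = 21.9317
theta = atan2(9, -20) = 155.7723 degrees

r = 21.9317, theta = 155.7723 degrees


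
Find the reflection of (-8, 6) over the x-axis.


Reflection across x-axis: (x, y) -> (x, -y)
(-8, 6) -> (-8, -6)

(-8, -6)


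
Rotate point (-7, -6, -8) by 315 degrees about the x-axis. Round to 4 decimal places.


x' = -7
y' = -6*cos(315) - -8*sin(315) = -9.8995
z' = -6*sin(315) + -8*cos(315) = -1.4142

(-7, -9.8995, -1.4142)


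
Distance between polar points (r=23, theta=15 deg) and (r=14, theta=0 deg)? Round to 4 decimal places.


d = sqrt(r1^2 + r2^2 - 2*r1*r2*cos(t2-t1))
d = sqrt(23^2 + 14^2 - 2*23*14*cos(0-15)) = 10.1461

10.1461


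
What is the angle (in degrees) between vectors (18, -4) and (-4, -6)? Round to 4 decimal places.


dot = 18*-4 + -4*-6 = -48
|u| = 18.4391, |v| = 7.2111
cos(angle) = -0.361
angle = 111.1613 degrees

111.1613 degrees


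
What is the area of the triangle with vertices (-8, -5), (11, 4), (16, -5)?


Area = |x1(y2-y3) + x2(y3-y1) + x3(y1-y2)| / 2
= |-8*(4--5) + 11*(-5--5) + 16*(-5-4)| / 2
= 108

108


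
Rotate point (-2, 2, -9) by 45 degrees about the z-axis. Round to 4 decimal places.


x' = -2*cos(45) - 2*sin(45) = -2.8284
y' = -2*sin(45) + 2*cos(45) = 0
z' = -9

(-2.8284, 0, -9)


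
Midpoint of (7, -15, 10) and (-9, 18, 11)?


Midpoint = ((7+-9)/2, (-15+18)/2, (10+11)/2) = (-1, 1.5, 10.5)

(-1, 1.5, 10.5)


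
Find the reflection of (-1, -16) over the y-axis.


Reflection across y-axis: (x, y) -> (-x, y)
(-1, -16) -> (1, -16)

(1, -16)


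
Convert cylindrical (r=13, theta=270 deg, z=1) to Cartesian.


x = 13 * cos(270) = 0
y = 13 * sin(270) = -13
z = 1

(0, -13, 1)


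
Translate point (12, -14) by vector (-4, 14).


Translation: (x+dx, y+dy) = (12+-4, -14+14) = (8, 0)

(8, 0)


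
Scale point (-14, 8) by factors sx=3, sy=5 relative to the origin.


Scaling: (x*sx, y*sy) = (-14*3, 8*5) = (-42, 40)

(-42, 40)


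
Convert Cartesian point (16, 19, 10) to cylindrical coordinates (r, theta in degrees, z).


r = sqrt(16^2 + 19^2) = 24.8395
theta = atan2(19, 16) = 49.8991 deg
z = 10

r = 24.8395, theta = 49.8991 deg, z = 10


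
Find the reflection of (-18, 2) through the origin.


Reflection through origin: (x, y) -> (-x, -y)
(-18, 2) -> (18, -2)

(18, -2)


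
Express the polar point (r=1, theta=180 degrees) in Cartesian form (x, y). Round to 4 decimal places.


x = 1 * cos(180) = -1
y = 1 * sin(180) = 0

(-1, 0)


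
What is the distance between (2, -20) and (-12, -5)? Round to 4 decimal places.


d = sqrt((-12-2)^2 + (-5--20)^2) = 20.5183

20.5183


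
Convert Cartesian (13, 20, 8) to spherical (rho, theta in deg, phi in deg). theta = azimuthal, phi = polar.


rho = sqrt(13^2 + 20^2 + 8^2) = 25.1595
theta = atan2(20, 13) = 56.9761 deg
phi = acos(8/25.1595) = 71.4597 deg

rho = 25.1595, theta = 56.9761 deg, phi = 71.4597 deg


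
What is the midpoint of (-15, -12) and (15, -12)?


Midpoint = ((-15+15)/2, (-12+-12)/2) = (0, -12)

(0, -12)


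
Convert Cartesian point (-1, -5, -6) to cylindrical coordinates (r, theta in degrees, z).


r = sqrt((-1)^2 + (-5)^2) = 5.099
theta = atan2(-5, -1) = 258.6901 deg
z = -6

r = 5.099, theta = 258.6901 deg, z = -6


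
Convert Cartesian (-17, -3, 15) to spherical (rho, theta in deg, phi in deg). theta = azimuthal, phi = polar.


rho = sqrt((-17)^2 + (-3)^2 + 15^2) = 22.8692
theta = atan2(-3, -17) = 190.008 deg
phi = acos(15/22.8692) = 49.0118 deg

rho = 22.8692, theta = 190.008 deg, phi = 49.0118 deg


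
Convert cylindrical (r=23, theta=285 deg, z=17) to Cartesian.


x = 23 * cos(285) = 5.9528
y = 23 * sin(285) = -22.2163
z = 17

(5.9528, -22.2163, 17)


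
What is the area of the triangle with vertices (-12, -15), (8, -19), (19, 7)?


Area = |x1(y2-y3) + x2(y3-y1) + x3(y1-y2)| / 2
= |-12*(-19-7) + 8*(7--15) + 19*(-15--19)| / 2
= 282

282


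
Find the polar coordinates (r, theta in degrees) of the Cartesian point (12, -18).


r = sqrt(12^2 + (-18)^2) = 21.6333
theta = atan2(-18, 12) = 303.6901 degrees

r = 21.6333, theta = 303.6901 degrees


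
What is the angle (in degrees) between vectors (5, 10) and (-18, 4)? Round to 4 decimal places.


dot = 5*-18 + 10*4 = -50
|u| = 11.1803, |v| = 18.4391
cos(angle) = -0.2425
angle = 104.0362 degrees

104.0362 degrees


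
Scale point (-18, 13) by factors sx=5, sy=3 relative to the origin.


Scaling: (x*sx, y*sy) = (-18*5, 13*3) = (-90, 39)

(-90, 39)


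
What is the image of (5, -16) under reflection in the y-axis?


Reflection across y-axis: (x, y) -> (-x, y)
(5, -16) -> (-5, -16)

(-5, -16)


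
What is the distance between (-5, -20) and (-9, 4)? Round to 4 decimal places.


d = sqrt((-9--5)^2 + (4--20)^2) = 24.3311

24.3311


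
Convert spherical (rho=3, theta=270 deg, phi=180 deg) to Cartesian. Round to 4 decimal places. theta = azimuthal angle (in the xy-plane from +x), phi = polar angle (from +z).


x = 3 * sin(180) * cos(270) = 0
y = 3 * sin(180) * sin(270) = 0
z = 3 * cos(180) = -3

(0, 0, -3)


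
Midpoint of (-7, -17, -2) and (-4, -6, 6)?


Midpoint = ((-7+-4)/2, (-17+-6)/2, (-2+6)/2) = (-5.5, -11.5, 2)

(-5.5, -11.5, 2)


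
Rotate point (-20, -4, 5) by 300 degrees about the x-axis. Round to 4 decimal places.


x' = -20
y' = -4*cos(300) - 5*sin(300) = 2.3301
z' = -4*sin(300) + 5*cos(300) = 5.9641

(-20, 2.3301, 5.9641)


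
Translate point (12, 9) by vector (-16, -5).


Translation: (x+dx, y+dy) = (12+-16, 9+-5) = (-4, 4)

(-4, 4)


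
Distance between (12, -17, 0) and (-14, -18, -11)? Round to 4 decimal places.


d = sqrt((-14-12)^2 + (-18--17)^2 + (-11-0)^2) = 28.2489

28.2489


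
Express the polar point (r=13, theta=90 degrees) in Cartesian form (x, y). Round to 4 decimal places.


x = 13 * cos(90) = 0
y = 13 * sin(90) = 13

(0, 13)


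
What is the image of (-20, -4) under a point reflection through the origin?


Reflection through origin: (x, y) -> (-x, -y)
(-20, -4) -> (20, 4)

(20, 4)


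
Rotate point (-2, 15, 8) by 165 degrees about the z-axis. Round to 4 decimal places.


x' = -2*cos(165) - 15*sin(165) = -1.9504
y' = -2*sin(165) + 15*cos(165) = -15.0065
z' = 8

(-1.9504, -15.0065, 8)


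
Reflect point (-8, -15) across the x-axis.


Reflection across x-axis: (x, y) -> (x, -y)
(-8, -15) -> (-8, 15)

(-8, 15)


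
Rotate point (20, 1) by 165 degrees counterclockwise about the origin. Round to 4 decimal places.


x' = 20*cos(165) - 1*sin(165) = -19.5773
y' = 20*sin(165) + 1*cos(165) = 4.2105

(-19.5773, 4.2105)


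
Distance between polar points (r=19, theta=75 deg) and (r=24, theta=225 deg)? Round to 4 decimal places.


d = sqrt(r1^2 + r2^2 - 2*r1*r2*cos(t2-t1))
d = sqrt(19^2 + 24^2 - 2*19*24*cos(225-75)) = 41.555

41.555


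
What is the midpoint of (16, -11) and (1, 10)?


Midpoint = ((16+1)/2, (-11+10)/2) = (8.5, -0.5)

(8.5, -0.5)


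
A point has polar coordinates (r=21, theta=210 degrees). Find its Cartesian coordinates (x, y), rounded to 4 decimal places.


x = 21 * cos(210) = -18.1865
y = 21 * sin(210) = -10.5

(-18.1865, -10.5)


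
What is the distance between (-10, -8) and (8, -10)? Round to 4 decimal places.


d = sqrt((8--10)^2 + (-10--8)^2) = 18.1108

18.1108


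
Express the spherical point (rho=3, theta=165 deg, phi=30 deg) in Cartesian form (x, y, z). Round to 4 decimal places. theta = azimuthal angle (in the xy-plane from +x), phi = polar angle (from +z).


x = 3 * sin(30) * cos(165) = -1.4489
y = 3 * sin(30) * sin(165) = 0.3882
z = 3 * cos(30) = 2.5981

(-1.4489, 0.3882, 2.5981)


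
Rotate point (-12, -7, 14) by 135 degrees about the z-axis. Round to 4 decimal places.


x' = -12*cos(135) - -7*sin(135) = 13.435
y' = -12*sin(135) + -7*cos(135) = -3.5355
z' = 14

(13.435, -3.5355, 14)


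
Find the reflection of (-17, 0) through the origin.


Reflection through origin: (x, y) -> (-x, -y)
(-17, 0) -> (17, 0)

(17, 0)


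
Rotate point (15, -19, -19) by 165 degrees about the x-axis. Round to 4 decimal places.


x' = 15
y' = -19*cos(165) - -19*sin(165) = 23.2702
z' = -19*sin(165) + -19*cos(165) = 13.435

(15, 23.2702, 13.435)
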